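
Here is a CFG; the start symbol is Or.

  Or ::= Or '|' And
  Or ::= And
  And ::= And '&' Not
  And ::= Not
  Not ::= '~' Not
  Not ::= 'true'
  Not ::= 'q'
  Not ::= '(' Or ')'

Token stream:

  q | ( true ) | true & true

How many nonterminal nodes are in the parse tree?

[Or [Or [Or [And [Not q]]] | [And [Not ( [Or [And [Not true]]] )]]] | [And [And [Not true]] & [Not true]]]

14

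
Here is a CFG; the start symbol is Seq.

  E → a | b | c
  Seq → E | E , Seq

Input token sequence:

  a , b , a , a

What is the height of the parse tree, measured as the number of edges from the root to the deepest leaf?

[Seq [E a] , [Seq [E b] , [Seq [E a] , [Seq [E a]]]]]

5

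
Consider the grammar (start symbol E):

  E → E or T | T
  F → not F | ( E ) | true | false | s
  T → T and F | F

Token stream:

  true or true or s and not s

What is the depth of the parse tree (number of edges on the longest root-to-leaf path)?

[E [E [E [T [F true]]] or [T [F true]]] or [T [T [F s]] and [F not [F s]]]]

5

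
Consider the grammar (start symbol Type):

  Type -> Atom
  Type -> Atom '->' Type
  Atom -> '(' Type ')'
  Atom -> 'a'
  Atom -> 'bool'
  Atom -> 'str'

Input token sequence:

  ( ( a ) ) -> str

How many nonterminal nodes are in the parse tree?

[Type [Atom ( [Type [Atom ( [Type [Atom a]] )]] )] -> [Type [Atom str]]]

8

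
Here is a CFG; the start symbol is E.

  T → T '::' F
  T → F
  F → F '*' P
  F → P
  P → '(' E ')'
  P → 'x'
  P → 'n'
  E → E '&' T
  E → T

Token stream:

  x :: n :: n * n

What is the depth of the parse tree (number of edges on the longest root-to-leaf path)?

6

[E [T [T [T [F [P x]]] :: [F [P n]]] :: [F [F [P n]] * [P n]]]]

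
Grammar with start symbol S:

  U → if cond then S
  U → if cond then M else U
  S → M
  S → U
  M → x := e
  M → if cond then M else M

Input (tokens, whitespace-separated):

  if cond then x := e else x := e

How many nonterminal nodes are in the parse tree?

[S [M if cond then [M x := e] else [M x := e]]]

4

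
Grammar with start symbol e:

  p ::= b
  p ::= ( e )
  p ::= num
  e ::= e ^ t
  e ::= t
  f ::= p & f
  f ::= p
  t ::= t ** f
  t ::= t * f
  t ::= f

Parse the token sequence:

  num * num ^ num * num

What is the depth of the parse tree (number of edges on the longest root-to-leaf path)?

[e [e [t [t [f [p num]]] * [f [p num]]]] ^ [t [t [f [p num]]] * [f [p num]]]]

6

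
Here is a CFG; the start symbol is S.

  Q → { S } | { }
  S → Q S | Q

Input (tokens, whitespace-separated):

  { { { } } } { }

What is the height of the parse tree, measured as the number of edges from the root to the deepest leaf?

[S [Q { [S [Q { [S [Q { }]] }]] }] [S [Q { }]]]

6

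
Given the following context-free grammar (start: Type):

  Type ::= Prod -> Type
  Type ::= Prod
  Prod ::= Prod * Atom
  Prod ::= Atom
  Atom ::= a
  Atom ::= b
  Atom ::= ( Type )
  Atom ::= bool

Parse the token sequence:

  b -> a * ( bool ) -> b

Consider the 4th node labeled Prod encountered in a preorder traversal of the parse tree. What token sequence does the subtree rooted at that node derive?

[Type [Prod [Atom b]] -> [Type [Prod [Prod [Atom a]] * [Atom ( [Type [Prod [Atom bool]]] )]] -> [Type [Prod [Atom b]]]]]

bool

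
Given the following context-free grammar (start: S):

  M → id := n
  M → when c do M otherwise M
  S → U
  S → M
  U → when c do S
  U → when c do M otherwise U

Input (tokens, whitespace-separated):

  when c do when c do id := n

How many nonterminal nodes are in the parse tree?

6

[S [U when c do [S [U when c do [S [M id := n]]]]]]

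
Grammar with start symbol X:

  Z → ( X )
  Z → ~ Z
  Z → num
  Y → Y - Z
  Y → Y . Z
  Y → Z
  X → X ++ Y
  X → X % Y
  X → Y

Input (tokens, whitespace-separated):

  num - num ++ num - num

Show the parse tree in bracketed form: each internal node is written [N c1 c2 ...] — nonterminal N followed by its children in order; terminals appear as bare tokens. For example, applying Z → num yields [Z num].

X
X ++ Y
Y ++ Y
Y - Z ++ Y
Z - Z ++ Y
num - Z ++ Y
num - num ++ Y
num - num ++ Y - Z
num - num ++ Z - Z
num - num ++ num - Z
num - num ++ num - num

[X [X [Y [Y [Z num]] - [Z num]]] ++ [Y [Y [Z num]] - [Z num]]]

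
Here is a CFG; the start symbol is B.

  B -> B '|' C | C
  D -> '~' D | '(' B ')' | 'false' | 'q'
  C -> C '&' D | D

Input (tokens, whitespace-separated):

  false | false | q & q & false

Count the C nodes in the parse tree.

[B [B [B [C [D false]]] | [C [D false]]] | [C [C [C [D q]] & [D q]] & [D false]]]

5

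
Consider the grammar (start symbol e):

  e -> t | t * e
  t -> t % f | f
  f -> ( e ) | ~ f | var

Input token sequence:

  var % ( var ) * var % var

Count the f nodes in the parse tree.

5

[e [t [t [f var]] % [f ( [e [t [f var]]] )]] * [e [t [t [f var]] % [f var]]]]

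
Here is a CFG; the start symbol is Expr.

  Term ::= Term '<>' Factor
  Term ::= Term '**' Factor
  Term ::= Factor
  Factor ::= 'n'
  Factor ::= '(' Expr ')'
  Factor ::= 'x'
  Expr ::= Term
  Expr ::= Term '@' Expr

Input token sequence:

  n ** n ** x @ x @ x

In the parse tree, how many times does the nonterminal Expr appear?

3

[Expr [Term [Term [Term [Factor n]] ** [Factor n]] ** [Factor x]] @ [Expr [Term [Factor x]] @ [Expr [Term [Factor x]]]]]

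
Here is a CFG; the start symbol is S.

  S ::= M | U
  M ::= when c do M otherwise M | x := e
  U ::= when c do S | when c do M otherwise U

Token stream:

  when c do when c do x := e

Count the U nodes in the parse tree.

2

[S [U when c do [S [U when c do [S [M x := e]]]]]]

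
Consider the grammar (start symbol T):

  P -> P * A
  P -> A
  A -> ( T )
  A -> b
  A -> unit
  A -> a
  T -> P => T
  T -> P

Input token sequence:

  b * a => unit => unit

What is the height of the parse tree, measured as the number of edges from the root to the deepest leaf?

5

[T [P [P [A b]] * [A a]] => [T [P [A unit]] => [T [P [A unit]]]]]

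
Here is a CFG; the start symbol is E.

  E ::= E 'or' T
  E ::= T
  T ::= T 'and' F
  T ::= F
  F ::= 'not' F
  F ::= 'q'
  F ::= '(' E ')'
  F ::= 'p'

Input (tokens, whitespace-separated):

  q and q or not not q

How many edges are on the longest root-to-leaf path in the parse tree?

5

[E [E [T [T [F q]] and [F q]]] or [T [F not [F not [F q]]]]]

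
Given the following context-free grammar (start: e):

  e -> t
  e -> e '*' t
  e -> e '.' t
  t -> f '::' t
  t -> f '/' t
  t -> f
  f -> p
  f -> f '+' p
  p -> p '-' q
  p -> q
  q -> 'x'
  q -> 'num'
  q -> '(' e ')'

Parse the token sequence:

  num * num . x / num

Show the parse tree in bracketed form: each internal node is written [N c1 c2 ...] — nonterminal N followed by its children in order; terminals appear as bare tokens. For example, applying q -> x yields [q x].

e
e . t
e * t . t
t * t . t
f * t . t
p * t . t
q * t . t
num * t . t
num * f . t
num * p . t
num * q . t
num * num . t
num * num . f / t
num * num . p / t
num * num . q / t
num * num . x / t
num * num . x / f
num * num . x / p
num * num . x / q
num * num . x / num

[e [e [e [t [f [p [q num]]]]] * [t [f [p [q num]]]]] . [t [f [p [q x]]] / [t [f [p [q num]]]]]]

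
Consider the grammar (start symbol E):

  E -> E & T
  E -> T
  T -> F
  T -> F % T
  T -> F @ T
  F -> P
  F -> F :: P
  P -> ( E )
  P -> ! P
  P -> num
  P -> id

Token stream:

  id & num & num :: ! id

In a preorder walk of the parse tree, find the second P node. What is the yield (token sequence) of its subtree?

num

[E [E [E [T [F [P id]]]] & [T [F [P num]]]] & [T [F [F [P num]] :: [P ! [P id]]]]]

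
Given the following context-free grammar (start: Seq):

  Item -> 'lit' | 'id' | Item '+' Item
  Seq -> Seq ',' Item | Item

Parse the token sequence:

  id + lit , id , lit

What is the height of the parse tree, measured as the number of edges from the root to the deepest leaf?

[Seq [Seq [Seq [Item [Item id] + [Item lit]]] , [Item id]] , [Item lit]]

5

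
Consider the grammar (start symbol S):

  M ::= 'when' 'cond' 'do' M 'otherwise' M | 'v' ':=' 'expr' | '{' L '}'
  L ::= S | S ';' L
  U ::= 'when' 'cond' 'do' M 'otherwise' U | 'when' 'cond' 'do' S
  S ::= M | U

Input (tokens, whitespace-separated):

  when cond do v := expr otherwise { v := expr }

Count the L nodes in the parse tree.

[S [M when cond do [M v := expr] otherwise [M { [L [S [M v := expr]]] }]]]

1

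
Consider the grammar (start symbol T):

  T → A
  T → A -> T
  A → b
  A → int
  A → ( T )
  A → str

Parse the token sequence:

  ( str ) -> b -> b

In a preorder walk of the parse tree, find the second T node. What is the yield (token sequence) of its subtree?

str

[T [A ( [T [A str]] )] -> [T [A b] -> [T [A b]]]]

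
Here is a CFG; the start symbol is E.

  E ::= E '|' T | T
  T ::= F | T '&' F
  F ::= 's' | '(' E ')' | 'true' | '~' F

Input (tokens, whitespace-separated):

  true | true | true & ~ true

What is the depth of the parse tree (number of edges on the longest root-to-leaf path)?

[E [E [E [T [F true]]] | [T [F true]]] | [T [T [F true]] & [F ~ [F true]]]]

5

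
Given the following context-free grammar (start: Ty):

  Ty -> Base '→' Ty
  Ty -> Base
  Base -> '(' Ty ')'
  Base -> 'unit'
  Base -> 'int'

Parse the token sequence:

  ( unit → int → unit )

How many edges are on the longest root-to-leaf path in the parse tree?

6

[Ty [Base ( [Ty [Base unit] → [Ty [Base int] → [Ty [Base unit]]]] )]]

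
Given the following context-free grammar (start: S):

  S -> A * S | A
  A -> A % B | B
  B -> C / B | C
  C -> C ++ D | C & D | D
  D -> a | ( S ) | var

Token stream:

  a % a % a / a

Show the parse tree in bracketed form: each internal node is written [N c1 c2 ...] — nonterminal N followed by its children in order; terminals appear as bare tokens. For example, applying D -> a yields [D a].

[S [A [A [A [B [C [D a]]]] % [B [C [D a]]]] % [B [C [D a]] / [B [C [D a]]]]]]

S
A
A % B
A % B % B
B % B % B
C % B % B
D % B % B
a % B % B
a % C % B
a % D % B
a % a % B
a % a % C / B
a % a % D / B
a % a % a / B
a % a % a / C
a % a % a / D
a % a % a / a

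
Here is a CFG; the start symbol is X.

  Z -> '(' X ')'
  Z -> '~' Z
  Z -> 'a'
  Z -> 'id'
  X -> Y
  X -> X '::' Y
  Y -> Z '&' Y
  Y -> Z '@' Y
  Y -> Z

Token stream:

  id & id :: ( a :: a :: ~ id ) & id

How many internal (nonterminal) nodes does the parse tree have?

20

[X [X [Y [Z id] & [Y [Z id]]]] :: [Y [Z ( [X [X [X [Y [Z a]]] :: [Y [Z a]]] :: [Y [Z ~ [Z id]]]] )] & [Y [Z id]]]]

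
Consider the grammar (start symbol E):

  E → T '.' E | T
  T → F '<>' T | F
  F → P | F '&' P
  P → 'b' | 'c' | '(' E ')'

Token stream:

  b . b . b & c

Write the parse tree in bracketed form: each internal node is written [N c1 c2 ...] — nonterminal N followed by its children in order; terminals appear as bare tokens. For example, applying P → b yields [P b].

E
T . E
F . E
P . E
b . E
b . T . E
b . F . E
b . P . E
b . b . E
b . b . T
b . b . F
b . b . F & P
b . b . P & P
b . b . b & P
b . b . b & c

[E [T [F [P b]]] . [E [T [F [P b]]] . [E [T [F [F [P b]] & [P c]]]]]]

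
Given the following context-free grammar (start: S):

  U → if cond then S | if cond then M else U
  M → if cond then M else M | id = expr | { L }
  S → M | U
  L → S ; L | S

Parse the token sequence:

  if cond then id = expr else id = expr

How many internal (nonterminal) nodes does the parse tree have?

[S [M if cond then [M id = expr] else [M id = expr]]]

4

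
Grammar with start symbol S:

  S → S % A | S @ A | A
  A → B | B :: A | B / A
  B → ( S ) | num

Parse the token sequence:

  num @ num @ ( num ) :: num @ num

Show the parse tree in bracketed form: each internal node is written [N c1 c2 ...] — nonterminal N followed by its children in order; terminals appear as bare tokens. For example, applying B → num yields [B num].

[S [S [S [S [A [B num]]] @ [A [B num]]] @ [A [B ( [S [A [B num]]] )] :: [A [B num]]]] @ [A [B num]]]

S
S @ A
S @ A @ A
S @ A @ A @ A
A @ A @ A @ A
B @ A @ A @ A
num @ A @ A @ A
num @ B @ A @ A
num @ num @ A @ A
num @ num @ B :: A @ A
num @ num @ ( S ) :: A @ A
num @ num @ ( A ) :: A @ A
num @ num @ ( B ) :: A @ A
num @ num @ ( num ) :: A @ A
num @ num @ ( num ) :: B @ A
num @ num @ ( num ) :: num @ A
num @ num @ ( num ) :: num @ B
num @ num @ ( num ) :: num @ num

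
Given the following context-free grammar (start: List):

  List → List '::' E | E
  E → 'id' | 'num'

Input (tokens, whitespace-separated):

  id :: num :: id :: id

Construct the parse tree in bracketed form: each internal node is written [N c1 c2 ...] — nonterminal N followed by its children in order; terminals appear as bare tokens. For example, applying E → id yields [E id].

List
List :: E
List :: E :: E
List :: E :: E :: E
E :: E :: E :: E
id :: E :: E :: E
id :: num :: E :: E
id :: num :: id :: E
id :: num :: id :: id

[List [List [List [List [E id]] :: [E num]] :: [E id]] :: [E id]]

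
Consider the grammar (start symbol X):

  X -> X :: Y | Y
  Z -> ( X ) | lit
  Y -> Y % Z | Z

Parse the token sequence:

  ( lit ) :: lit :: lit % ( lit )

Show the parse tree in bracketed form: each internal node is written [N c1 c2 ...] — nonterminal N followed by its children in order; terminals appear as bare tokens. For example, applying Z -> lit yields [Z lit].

[X [X [X [Y [Z ( [X [Y [Z lit]]] )]]] :: [Y [Z lit]]] :: [Y [Y [Z lit]] % [Z ( [X [Y [Z lit]]] )]]]

X
X :: Y
X :: Y :: Y
Y :: Y :: Y
Z :: Y :: Y
( X ) :: Y :: Y
( Y ) :: Y :: Y
( Z ) :: Y :: Y
( lit ) :: Y :: Y
( lit ) :: Z :: Y
( lit ) :: lit :: Y
( lit ) :: lit :: Y % Z
( lit ) :: lit :: Z % Z
( lit ) :: lit :: lit % Z
( lit ) :: lit :: lit % ( X )
( lit ) :: lit :: lit % ( Y )
( lit ) :: lit :: lit % ( Z )
( lit ) :: lit :: lit % ( lit )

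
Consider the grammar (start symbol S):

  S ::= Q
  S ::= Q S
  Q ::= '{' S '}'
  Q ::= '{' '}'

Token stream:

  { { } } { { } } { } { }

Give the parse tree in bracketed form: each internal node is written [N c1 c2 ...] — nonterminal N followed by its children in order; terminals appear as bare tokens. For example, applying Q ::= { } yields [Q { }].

S
Q S
{ S } S
{ Q } S
{ { } } S
{ { } } Q S
{ { } } { S } S
{ { } } { Q } S
{ { } } { { } } S
{ { } } { { } } Q S
{ { } } { { } } { } S
{ { } } { { } } { } Q
{ { } } { { } } { } { }

[S [Q { [S [Q { }]] }] [S [Q { [S [Q { }]] }] [S [Q { }] [S [Q { }]]]]]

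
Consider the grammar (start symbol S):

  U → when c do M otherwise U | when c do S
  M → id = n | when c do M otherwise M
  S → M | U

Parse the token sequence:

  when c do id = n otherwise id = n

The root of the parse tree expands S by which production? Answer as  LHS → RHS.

[S [M when c do [M id = n] otherwise [M id = n]]]

S → M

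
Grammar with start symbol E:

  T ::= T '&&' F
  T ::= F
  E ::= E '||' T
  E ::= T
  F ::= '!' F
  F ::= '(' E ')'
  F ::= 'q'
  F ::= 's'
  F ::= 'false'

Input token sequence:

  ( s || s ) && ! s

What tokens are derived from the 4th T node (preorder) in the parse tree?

s

[E [T [T [F ( [E [E [T [F s]]] || [T [F s]]] )]] && [F ! [F s]]]]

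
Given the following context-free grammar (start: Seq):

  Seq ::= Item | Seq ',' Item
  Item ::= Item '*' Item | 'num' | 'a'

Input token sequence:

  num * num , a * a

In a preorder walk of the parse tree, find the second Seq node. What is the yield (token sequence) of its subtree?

num * num

[Seq [Seq [Item [Item num] * [Item num]]] , [Item [Item a] * [Item a]]]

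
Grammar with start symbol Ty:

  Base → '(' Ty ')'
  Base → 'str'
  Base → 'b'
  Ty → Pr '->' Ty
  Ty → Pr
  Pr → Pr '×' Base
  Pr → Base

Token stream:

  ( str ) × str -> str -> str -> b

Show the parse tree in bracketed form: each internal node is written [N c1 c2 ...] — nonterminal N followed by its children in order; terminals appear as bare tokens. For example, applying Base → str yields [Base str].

[Ty [Pr [Pr [Base ( [Ty [Pr [Base str]]] )]] × [Base str]] -> [Ty [Pr [Base str]] -> [Ty [Pr [Base str]] -> [Ty [Pr [Base b]]]]]]

Ty
Pr -> Ty
Pr × Base -> Ty
Base × Base -> Ty
( Ty ) × Base -> Ty
( Pr ) × Base -> Ty
( Base ) × Base -> Ty
( str ) × Base -> Ty
( str ) × str -> Ty
( str ) × str -> Pr -> Ty
( str ) × str -> Base -> Ty
( str ) × str -> str -> Ty
( str ) × str -> str -> Pr -> Ty
( str ) × str -> str -> Base -> Ty
( str ) × str -> str -> str -> Ty
( str ) × str -> str -> str -> Pr
( str ) × str -> str -> str -> Base
( str ) × str -> str -> str -> b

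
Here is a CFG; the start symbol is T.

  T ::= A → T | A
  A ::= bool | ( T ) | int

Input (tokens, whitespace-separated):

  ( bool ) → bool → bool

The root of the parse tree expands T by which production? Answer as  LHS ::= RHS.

[T [A ( [T [A bool]] )] → [T [A bool] → [T [A bool]]]]

T ::= A → T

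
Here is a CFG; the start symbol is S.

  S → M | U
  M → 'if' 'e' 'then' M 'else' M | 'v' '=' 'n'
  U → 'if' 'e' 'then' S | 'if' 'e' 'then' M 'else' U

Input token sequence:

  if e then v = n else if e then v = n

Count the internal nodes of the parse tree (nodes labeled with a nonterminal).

[S [U if e then [M v = n] else [U if e then [S [M v = n]]]]]

6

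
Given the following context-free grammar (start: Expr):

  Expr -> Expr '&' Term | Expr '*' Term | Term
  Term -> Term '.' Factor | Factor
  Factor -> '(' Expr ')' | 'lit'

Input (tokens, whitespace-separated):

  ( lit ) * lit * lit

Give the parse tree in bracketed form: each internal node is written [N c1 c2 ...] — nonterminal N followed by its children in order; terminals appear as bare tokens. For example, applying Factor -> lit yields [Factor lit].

[Expr [Expr [Expr [Term [Factor ( [Expr [Term [Factor lit]]] )]]] * [Term [Factor lit]]] * [Term [Factor lit]]]

Expr
Expr * Term
Expr * Term * Term
Term * Term * Term
Factor * Term * Term
( Expr ) * Term * Term
( Term ) * Term * Term
( Factor ) * Term * Term
( lit ) * Term * Term
( lit ) * Factor * Term
( lit ) * lit * Term
( lit ) * lit * Factor
( lit ) * lit * lit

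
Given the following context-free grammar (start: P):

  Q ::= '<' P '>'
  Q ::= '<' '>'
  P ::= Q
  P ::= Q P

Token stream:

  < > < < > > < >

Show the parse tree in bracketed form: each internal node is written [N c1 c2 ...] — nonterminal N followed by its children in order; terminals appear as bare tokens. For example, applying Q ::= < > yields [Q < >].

P
Q P
< > P
< > Q P
< > < P > P
< > < Q > P
< > < < > > P
< > < < > > Q
< > < < > > < >

[P [Q < >] [P [Q < [P [Q < >]] >] [P [Q < >]]]]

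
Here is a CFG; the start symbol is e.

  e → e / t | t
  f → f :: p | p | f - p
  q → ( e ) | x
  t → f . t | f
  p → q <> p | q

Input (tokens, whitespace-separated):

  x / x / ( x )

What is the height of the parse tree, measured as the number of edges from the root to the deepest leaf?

10

[e [e [e [t [f [p [q x]]]]] / [t [f [p [q x]]]]] / [t [f [p [q ( [e [t [f [p [q x]]]]] )]]]]]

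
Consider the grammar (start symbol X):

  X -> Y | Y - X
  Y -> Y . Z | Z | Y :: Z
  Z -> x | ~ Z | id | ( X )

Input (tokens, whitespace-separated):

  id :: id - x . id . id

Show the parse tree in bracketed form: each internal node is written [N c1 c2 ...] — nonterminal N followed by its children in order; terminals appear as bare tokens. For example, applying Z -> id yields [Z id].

X
Y - X
Y :: Z - X
Z :: Z - X
id :: Z - X
id :: id - X
id :: id - Y
id :: id - Y . Z
id :: id - Y . Z . Z
id :: id - Z . Z . Z
id :: id - x . Z . Z
id :: id - x . id . Z
id :: id - x . id . id

[X [Y [Y [Z id]] :: [Z id]] - [X [Y [Y [Y [Z x]] . [Z id]] . [Z id]]]]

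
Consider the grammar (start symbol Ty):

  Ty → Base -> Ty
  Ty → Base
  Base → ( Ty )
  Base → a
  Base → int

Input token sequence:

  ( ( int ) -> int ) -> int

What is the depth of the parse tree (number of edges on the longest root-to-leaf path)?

6

[Ty [Base ( [Ty [Base ( [Ty [Base int]] )] -> [Ty [Base int]]] )] -> [Ty [Base int]]]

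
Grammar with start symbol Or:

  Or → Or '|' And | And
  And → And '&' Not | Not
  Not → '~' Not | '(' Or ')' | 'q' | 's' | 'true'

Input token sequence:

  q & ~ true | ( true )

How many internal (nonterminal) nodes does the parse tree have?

12

[Or [Or [And [And [Not q]] & [Not ~ [Not true]]]] | [And [Not ( [Or [And [Not true]]] )]]]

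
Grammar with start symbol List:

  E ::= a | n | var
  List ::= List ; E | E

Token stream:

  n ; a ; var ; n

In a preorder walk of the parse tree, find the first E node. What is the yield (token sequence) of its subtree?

[List [List [List [List [E n]] ; [E a]] ; [E var]] ; [E n]]

n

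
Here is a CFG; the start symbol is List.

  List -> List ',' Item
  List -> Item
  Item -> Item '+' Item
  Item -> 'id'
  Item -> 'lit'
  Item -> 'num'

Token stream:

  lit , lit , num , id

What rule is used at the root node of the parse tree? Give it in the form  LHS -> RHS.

[List [List [List [List [Item lit]] , [Item lit]] , [Item num]] , [Item id]]

List -> List ',' Item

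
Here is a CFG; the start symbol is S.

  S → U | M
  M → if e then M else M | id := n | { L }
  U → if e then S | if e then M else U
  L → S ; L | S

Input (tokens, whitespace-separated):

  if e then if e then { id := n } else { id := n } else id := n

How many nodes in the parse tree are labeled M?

[S [M if e then [M if e then [M { [L [S [M id := n]]] }] else [M { [L [S [M id := n]]] }]] else [M id := n]]]

7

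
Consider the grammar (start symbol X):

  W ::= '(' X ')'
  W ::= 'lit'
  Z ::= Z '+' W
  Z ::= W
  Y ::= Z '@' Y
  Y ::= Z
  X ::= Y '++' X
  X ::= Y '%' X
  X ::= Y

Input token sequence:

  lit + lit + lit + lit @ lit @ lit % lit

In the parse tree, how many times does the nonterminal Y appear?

[X [Y [Z [Z [Z [Z [W lit]] + [W lit]] + [W lit]] + [W lit]] @ [Y [Z [W lit]] @ [Y [Z [W lit]]]]] % [X [Y [Z [W lit]]]]]

4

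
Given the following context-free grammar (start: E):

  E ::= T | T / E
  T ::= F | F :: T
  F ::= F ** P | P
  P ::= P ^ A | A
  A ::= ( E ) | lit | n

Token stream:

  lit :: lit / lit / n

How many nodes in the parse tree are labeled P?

[E [T [F [P [A lit]]] :: [T [F [P [A lit]]]]] / [E [T [F [P [A lit]]]] / [E [T [F [P [A n]]]]]]]

4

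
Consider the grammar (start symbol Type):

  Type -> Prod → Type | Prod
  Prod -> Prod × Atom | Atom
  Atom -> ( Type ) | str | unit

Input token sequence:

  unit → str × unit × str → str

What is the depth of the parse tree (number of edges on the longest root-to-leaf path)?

6

[Type [Prod [Atom unit]] → [Type [Prod [Prod [Prod [Atom str]] × [Atom unit]] × [Atom str]] → [Type [Prod [Atom str]]]]]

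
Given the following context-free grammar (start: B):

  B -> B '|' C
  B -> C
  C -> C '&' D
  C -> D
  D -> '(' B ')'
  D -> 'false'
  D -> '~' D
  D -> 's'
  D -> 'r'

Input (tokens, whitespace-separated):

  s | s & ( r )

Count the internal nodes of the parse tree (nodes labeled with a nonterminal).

11

[B [B [C [D s]]] | [C [C [D s]] & [D ( [B [C [D r]]] )]]]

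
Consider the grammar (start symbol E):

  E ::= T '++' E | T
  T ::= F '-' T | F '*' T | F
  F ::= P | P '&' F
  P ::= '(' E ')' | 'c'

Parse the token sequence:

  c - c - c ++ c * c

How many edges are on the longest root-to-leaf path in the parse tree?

[E [T [F [P c]] - [T [F [P c]] - [T [F [P c]]]]] ++ [E [T [F [P c]] * [T [F [P c]]]]]]

6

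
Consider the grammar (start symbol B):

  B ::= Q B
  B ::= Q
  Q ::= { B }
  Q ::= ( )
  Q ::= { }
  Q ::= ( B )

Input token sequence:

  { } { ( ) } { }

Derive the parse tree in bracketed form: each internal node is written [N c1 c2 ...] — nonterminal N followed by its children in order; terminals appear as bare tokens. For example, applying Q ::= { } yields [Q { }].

[B [Q { }] [B [Q { [B [Q ( )]] }] [B [Q { }]]]]

B
Q B
{ } B
{ } Q B
{ } { B } B
{ } { Q } B
{ } { ( ) } B
{ } { ( ) } Q
{ } { ( ) } { }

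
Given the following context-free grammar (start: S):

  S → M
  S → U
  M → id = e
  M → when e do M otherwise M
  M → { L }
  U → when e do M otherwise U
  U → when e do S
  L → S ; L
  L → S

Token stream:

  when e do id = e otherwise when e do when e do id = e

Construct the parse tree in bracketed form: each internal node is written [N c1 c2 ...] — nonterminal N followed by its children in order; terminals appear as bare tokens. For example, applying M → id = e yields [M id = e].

S
U
when e do M otherwise U
when e do id = e otherwise U
when e do id = e otherwise when e do S
when e do id = e otherwise when e do U
when e do id = e otherwise when e do when e do S
when e do id = e otherwise when e do when e do M
when e do id = e otherwise when e do when e do id = e

[S [U when e do [M id = e] otherwise [U when e do [S [U when e do [S [M id = e]]]]]]]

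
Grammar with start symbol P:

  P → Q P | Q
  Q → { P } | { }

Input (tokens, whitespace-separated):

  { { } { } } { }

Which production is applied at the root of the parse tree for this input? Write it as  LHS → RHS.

[P [Q { [P [Q { }] [P [Q { }]]] }] [P [Q { }]]]

P → Q P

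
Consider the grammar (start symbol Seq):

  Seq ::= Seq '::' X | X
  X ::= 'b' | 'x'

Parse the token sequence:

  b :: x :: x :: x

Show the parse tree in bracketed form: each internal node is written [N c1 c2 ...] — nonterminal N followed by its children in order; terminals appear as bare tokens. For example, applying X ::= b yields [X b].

[Seq [Seq [Seq [Seq [X b]] :: [X x]] :: [X x]] :: [X x]]

Seq
Seq :: X
Seq :: X :: X
Seq :: X :: X :: X
X :: X :: X :: X
b :: X :: X :: X
b :: x :: X :: X
b :: x :: x :: X
b :: x :: x :: x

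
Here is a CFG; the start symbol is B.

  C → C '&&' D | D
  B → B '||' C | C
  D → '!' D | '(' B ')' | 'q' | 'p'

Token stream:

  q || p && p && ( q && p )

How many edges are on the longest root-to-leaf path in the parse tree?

7

[B [B [C [D q]]] || [C [C [C [D p]] && [D p]] && [D ( [B [C [C [D q]] && [D p]]] )]]]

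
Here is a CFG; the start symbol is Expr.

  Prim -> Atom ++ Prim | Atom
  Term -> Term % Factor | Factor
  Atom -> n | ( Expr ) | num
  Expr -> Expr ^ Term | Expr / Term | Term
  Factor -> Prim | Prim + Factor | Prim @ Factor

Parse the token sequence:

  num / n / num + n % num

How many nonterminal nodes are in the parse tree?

22

[Expr [Expr [Expr [Term [Factor [Prim [Atom num]]]]] / [Term [Factor [Prim [Atom n]]]]] / [Term [Term [Factor [Prim [Atom num]] + [Factor [Prim [Atom n]]]]] % [Factor [Prim [Atom num]]]]]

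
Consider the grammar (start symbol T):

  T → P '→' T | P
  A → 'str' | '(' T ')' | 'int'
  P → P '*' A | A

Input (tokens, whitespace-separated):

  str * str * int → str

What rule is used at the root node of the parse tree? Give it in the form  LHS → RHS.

T → P '→' T

[T [P [P [P [A str]] * [A str]] * [A int]] → [T [P [A str]]]]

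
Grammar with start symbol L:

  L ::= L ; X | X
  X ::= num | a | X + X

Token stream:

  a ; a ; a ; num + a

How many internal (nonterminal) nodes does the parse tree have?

10

[L [L [L [L [X a]] ; [X a]] ; [X a]] ; [X [X num] + [X a]]]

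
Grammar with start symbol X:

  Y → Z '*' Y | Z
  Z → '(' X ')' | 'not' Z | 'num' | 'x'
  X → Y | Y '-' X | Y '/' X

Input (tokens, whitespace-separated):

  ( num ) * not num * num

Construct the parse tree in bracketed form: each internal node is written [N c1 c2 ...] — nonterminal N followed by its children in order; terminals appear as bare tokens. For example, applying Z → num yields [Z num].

[X [Y [Z ( [X [Y [Z num]]] )] * [Y [Z not [Z num]] * [Y [Z num]]]]]

X
Y
Z * Y
( X ) * Y
( Y ) * Y
( Z ) * Y
( num ) * Y
( num ) * Z * Y
( num ) * not Z * Y
( num ) * not num * Y
( num ) * not num * Z
( num ) * not num * num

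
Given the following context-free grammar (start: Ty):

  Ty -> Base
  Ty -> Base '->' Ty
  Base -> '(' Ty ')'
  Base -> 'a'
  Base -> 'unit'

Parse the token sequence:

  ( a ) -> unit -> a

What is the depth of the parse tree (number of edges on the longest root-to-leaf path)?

4

[Ty [Base ( [Ty [Base a]] )] -> [Ty [Base unit] -> [Ty [Base a]]]]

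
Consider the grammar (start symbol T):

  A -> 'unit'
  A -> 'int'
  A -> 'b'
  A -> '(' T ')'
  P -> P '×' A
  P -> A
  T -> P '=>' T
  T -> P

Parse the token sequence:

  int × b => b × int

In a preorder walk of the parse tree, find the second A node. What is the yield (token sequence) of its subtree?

b

[T [P [P [A int]] × [A b]] => [T [P [P [A b]] × [A int]]]]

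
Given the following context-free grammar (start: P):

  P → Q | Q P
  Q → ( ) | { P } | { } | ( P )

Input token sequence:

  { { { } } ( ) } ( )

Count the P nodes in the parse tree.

5

[P [Q { [P [Q { [P [Q { }]] }] [P [Q ( )]]] }] [P [Q ( )]]]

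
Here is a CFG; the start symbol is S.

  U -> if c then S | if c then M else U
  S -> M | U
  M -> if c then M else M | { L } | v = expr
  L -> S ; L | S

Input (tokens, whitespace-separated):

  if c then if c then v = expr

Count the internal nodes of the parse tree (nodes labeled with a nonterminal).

[S [U if c then [S [U if c then [S [M v = expr]]]]]]

6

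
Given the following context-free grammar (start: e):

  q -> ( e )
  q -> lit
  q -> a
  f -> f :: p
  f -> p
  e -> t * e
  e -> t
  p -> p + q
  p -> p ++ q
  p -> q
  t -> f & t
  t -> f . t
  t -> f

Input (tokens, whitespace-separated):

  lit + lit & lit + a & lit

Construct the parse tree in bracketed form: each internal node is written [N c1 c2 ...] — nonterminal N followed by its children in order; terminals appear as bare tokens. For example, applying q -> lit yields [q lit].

e
t
f & t
p & t
p + q & t
q + q & t
lit + q & t
lit + lit & t
lit + lit & f & t
lit + lit & p & t
lit + lit & p + q & t
lit + lit & q + q & t
lit + lit & lit + q & t
lit + lit & lit + a & t
lit + lit & lit + a & f
lit + lit & lit + a & p
lit + lit & lit + a & q
lit + lit & lit + a & lit

[e [t [f [p [p [q lit]] + [q lit]]] & [t [f [p [p [q lit]] + [q a]]] & [t [f [p [q lit]]]]]]]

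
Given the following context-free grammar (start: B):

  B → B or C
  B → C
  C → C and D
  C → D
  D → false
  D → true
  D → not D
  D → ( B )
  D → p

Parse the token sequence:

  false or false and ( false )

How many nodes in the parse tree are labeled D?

4

[B [B [C [D false]]] or [C [C [D false]] and [D ( [B [C [D false]]] )]]]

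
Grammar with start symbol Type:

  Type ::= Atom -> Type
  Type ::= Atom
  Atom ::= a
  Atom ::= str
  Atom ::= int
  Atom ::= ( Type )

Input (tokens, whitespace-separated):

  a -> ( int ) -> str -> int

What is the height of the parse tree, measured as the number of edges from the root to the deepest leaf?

[Type [Atom a] -> [Type [Atom ( [Type [Atom int]] )] -> [Type [Atom str] -> [Type [Atom int]]]]]

5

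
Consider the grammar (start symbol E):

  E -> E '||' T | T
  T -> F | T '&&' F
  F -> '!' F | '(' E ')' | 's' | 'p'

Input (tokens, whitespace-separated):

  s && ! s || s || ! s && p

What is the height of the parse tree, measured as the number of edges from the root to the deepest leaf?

6

[E [E [E [T [T [F s]] && [F ! [F s]]]] || [T [F s]]] || [T [T [F ! [F s]]] && [F p]]]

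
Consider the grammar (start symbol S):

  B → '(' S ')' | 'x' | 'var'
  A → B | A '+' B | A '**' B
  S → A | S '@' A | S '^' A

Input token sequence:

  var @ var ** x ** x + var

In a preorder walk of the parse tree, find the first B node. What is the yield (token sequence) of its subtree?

var

[S [S [A [B var]]] @ [A [A [A [A [B var]] ** [B x]] ** [B x]] + [B var]]]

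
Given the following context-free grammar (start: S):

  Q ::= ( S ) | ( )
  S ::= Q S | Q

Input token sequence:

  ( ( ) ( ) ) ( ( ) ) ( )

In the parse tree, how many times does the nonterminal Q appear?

6

[S [Q ( [S [Q ( )] [S [Q ( )]]] )] [S [Q ( [S [Q ( )]] )] [S [Q ( )]]]]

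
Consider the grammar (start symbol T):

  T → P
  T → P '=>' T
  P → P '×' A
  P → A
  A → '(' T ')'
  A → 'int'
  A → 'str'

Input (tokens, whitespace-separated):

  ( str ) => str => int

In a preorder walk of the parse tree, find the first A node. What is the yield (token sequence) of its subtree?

[T [P [A ( [T [P [A str]]] )]] => [T [P [A str]] => [T [P [A int]]]]]

( str )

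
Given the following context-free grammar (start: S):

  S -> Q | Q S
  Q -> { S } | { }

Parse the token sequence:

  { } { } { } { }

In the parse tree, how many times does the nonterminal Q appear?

[S [Q { }] [S [Q { }] [S [Q { }] [S [Q { }]]]]]

4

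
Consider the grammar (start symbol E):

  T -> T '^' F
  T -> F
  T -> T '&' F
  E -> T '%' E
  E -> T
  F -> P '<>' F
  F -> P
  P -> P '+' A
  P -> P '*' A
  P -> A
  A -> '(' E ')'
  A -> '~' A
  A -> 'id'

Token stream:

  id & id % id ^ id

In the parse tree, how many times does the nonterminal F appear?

[E [T [T [F [P [A id]]]] & [F [P [A id]]]] % [E [T [T [F [P [A id]]]] ^ [F [P [A id]]]]]]

4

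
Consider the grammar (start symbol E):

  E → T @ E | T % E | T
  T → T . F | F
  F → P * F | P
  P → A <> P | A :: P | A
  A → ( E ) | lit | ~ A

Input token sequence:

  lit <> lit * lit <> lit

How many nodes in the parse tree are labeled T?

[E [T [F [P [A lit] <> [P [A lit]]] * [F [P [A lit] <> [P [A lit]]]]]]]

1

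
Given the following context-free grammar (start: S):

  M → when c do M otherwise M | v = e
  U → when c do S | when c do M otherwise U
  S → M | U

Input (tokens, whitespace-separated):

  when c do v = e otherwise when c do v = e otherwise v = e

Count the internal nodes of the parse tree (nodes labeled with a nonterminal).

6

[S [M when c do [M v = e] otherwise [M when c do [M v = e] otherwise [M v = e]]]]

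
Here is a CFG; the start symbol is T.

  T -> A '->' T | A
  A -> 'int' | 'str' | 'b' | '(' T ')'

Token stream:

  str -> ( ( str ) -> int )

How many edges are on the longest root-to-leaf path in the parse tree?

7

[T [A str] -> [T [A ( [T [A ( [T [A str]] )] -> [T [A int]]] )]]]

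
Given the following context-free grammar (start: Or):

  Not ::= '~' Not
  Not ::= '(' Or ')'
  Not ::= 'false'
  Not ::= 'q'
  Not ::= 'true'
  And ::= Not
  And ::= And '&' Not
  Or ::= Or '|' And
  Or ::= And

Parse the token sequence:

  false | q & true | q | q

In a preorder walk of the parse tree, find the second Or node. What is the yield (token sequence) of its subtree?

[Or [Or [Or [Or [And [Not false]]] | [And [And [Not q]] & [Not true]]] | [And [Not q]]] | [And [Not q]]]

false | q & true | q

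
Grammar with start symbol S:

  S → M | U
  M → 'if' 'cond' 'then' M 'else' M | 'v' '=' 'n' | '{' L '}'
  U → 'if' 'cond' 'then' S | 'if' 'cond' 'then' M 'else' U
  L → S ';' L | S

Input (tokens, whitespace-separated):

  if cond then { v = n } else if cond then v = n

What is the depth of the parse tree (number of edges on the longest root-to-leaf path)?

[S [U if cond then [M { [L [S [M v = n]]] }] else [U if cond then [S [M v = n]]]]]

6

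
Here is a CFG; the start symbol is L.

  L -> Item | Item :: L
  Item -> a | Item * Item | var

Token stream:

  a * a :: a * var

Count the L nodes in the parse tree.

2

[L [Item [Item a] * [Item a]] :: [L [Item [Item a] * [Item var]]]]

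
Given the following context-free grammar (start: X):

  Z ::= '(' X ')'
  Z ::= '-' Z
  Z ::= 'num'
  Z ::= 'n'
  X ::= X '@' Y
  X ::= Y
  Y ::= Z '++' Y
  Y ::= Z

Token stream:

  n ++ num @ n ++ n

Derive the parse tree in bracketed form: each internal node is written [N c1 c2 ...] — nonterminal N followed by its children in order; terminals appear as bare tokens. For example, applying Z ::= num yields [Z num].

[X [X [Y [Z n] ++ [Y [Z num]]]] @ [Y [Z n] ++ [Y [Z n]]]]

X
X @ Y
Y @ Y
Z ++ Y @ Y
n ++ Y @ Y
n ++ Z @ Y
n ++ num @ Y
n ++ num @ Z ++ Y
n ++ num @ n ++ Y
n ++ num @ n ++ Z
n ++ num @ n ++ n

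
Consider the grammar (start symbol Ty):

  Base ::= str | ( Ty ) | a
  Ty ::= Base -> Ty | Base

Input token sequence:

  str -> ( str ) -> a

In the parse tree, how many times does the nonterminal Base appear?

[Ty [Base str] -> [Ty [Base ( [Ty [Base str]] )] -> [Ty [Base a]]]]

4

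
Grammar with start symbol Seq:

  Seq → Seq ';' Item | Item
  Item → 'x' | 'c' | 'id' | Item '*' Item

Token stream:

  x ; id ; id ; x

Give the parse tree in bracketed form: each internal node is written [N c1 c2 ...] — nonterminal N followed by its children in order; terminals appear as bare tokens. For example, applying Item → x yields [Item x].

[Seq [Seq [Seq [Seq [Item x]] ; [Item id]] ; [Item id]] ; [Item x]]

Seq
Seq ; Item
Seq ; Item ; Item
Seq ; Item ; Item ; Item
Item ; Item ; Item ; Item
x ; Item ; Item ; Item
x ; id ; Item ; Item
x ; id ; id ; Item
x ; id ; id ; x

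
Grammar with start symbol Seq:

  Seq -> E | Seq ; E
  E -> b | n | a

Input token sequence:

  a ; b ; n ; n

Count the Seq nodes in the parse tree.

[Seq [Seq [Seq [Seq [E a]] ; [E b]] ; [E n]] ; [E n]]

4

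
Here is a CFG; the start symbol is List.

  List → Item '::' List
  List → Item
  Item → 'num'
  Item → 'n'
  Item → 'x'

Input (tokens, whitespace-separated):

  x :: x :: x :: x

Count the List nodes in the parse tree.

[List [Item x] :: [List [Item x] :: [List [Item x] :: [List [Item x]]]]]

4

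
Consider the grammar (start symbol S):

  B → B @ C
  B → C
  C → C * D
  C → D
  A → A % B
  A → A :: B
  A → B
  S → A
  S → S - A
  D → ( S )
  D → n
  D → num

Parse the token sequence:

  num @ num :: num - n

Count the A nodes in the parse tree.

3

[S [S [A [A [B [B [C [D num]]] @ [C [D num]]]] :: [B [C [D num]]]]] - [A [B [C [D n]]]]]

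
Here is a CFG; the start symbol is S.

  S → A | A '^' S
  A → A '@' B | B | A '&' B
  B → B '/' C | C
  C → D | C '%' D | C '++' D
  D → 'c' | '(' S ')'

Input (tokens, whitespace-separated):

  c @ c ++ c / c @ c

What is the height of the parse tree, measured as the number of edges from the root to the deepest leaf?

[S [A [A [A [B [C [D c]]]] @ [B [B [C [C [D c]] ++ [D c]]] / [C [D c]]]] @ [B [C [D c]]]]]

8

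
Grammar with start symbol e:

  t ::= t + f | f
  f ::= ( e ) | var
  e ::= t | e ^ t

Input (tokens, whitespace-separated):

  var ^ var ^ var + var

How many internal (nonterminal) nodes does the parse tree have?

11

[e [e [e [t [f var]]] ^ [t [f var]]] ^ [t [t [f var]] + [f var]]]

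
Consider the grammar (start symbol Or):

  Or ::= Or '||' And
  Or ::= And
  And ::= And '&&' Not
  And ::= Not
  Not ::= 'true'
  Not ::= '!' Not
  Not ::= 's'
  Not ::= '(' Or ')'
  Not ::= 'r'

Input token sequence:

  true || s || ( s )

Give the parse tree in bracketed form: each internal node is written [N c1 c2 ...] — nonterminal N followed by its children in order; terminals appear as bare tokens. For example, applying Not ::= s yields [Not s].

Or
Or || And
Or || And || And
And || And || And
Not || And || And
true || And || And
true || Not || And
true || s || And
true || s || Not
true || s || ( Or )
true || s || ( And )
true || s || ( Not )
true || s || ( s )

[Or [Or [Or [And [Not true]]] || [And [Not s]]] || [And [Not ( [Or [And [Not s]]] )]]]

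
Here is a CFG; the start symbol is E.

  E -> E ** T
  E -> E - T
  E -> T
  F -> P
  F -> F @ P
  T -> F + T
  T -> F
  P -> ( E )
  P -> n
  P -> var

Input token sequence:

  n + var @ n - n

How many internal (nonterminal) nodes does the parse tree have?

[E [E [T [F [P n]] + [T [F [F [P var]] @ [P n]]]]] - [T [F [P n]]]]

13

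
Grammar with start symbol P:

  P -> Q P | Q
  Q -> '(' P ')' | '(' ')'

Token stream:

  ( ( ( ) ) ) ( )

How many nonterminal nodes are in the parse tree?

8

[P [Q ( [P [Q ( [P [Q ( )]] )]] )] [P [Q ( )]]]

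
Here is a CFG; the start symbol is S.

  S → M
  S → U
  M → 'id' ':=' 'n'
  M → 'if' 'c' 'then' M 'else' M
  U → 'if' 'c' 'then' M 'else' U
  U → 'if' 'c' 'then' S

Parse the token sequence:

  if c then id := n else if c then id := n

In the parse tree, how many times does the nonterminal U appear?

[S [U if c then [M id := n] else [U if c then [S [M id := n]]]]]

2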